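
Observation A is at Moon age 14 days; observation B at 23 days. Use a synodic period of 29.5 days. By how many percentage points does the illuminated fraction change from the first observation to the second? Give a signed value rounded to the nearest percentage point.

-59 percentage points

First observation: θ = 360°·14/29.5 = 170.8°, so f = 0.994.
Second observation: θ = 280.7°, f = 0.407.
Δf = 0.407 − 0.994 = -0.586, i.e. -59 pp.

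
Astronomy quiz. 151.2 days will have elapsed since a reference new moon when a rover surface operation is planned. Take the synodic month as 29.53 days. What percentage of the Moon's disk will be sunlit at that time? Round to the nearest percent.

Reduce mod P: 151.2 − 5×29.53 = 3.55 d into the current lunation.
Elongation θ = 360° × 3.55/29.53 ≈ 43.3°.
With cos θ = 0.728, the lit fraction is (1 − 0.728)/2 ≈ 0.136, so 14%.

14%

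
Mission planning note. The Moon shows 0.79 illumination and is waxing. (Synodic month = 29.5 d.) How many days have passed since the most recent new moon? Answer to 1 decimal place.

10.3 days

cos θ = 1 − 2f = -0.580, giving a principal value of 125.5°.
The Moon is waxing (0°–180°), so θ = 125.5° directly.
Age = 29.5 × 125.5°/360° ≈ 10.28 days.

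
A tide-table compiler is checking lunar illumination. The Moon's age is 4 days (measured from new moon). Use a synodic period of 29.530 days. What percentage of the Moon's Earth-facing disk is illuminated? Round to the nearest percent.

17%

The Moon has covered 4/29.530 of its cycle, so θ ≈ 360° × 4/29.530 = 48.8°.
With cos θ = 0.659, the lit fraction is (1 − 0.659)/2 ≈ 0.170, so 17%.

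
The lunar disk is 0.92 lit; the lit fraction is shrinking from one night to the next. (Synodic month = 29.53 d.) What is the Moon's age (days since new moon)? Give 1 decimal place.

cos θ = 1 − 2f = -0.840, giving a principal value of 147.1°.
Since the Moon is past full (waning), take the reflex angle: θ = 360° − 147.1° = 212.9°.
That fraction of the synodic month is 212.9/360 × 29.53 d ≈ 17.46 d.

17.5 days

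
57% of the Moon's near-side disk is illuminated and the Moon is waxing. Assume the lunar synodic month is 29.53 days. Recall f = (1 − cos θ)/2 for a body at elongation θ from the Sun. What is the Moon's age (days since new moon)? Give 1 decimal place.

Invert f = (1 − cos θ)/2 to get cos θ = 1 − 2(0.57) = -0.140, hence θ₀ = arccos -0.140 = 98.0°.
The Moon is waxing (0°–180°), so θ = 98.0° directly.
Age = 29.53 × 98.0°/360° ≈ 8.04 days.

8.0 days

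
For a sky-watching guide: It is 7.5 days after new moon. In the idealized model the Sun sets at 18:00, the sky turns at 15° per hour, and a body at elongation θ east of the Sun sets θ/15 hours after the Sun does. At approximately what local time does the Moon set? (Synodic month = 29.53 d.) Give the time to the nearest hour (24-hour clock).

The Moon has covered 7.5/29.53 of its cycle, so θ ≈ 360° × 7.5/29.53 = 91.4°.
Delay after the Sun = 91.4° / (15°/h) ≈ 6.10 h.
18:00 + 6.10 h ≈ 00:06 → 00:00 to the nearest hour.

00:00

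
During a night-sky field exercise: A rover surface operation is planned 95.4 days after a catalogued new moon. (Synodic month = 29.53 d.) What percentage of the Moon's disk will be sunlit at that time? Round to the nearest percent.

44%

95.4/29.53 = 3.231 lunations, so 3 complete cycles and 6.81 d into the next.
The Moon has covered 6.81/29.53 of its cycle, so θ ≈ 360° × 6.81/29.53 = 83.0°.
With cos θ = 0.122, the lit fraction is (1 − 0.122)/2 ≈ 0.439, so 44%.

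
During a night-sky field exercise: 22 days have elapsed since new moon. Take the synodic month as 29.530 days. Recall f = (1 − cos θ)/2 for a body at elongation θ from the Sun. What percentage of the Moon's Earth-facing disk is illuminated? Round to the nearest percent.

52%

Phase angle: θ = 360°·(22 d)/(29.530 d) = 268.2°.
cos 268.2° = (-0.031), so f = (1 − (-0.031))/2 = 0.516, so 52%.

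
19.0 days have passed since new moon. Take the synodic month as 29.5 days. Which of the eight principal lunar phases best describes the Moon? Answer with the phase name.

waning gibbous

At 19.0/29.5 of the cycle, θ ≈ 232° — the waning gibbous range.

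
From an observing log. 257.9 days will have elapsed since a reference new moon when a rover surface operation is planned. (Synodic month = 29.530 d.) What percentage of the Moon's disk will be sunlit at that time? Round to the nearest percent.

55%

Reduce mod P: 257.9 − 8×29.530 = 21.66 d into the current lunation.
The Moon has covered 21.66/29.530 of its cycle, so θ ≈ 360° × 21.66/29.530 = 264.1°.
Illuminated fraction = (1 − cos 264.1°)/2 = (1 − (-0.104))/2 ≈ 0.552, so 55%.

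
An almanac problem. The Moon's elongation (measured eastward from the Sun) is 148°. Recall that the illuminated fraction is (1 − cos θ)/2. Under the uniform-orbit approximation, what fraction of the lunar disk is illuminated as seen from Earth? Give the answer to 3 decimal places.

0.924

f = (1 − cos 148°)/2 = (1 − (-0.848))/2 ≈ 0.924.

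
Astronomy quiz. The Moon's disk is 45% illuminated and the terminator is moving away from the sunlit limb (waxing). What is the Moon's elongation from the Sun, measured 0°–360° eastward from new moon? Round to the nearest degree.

cos θ = 1 − 2f = 0.100, giving a principal value of 84.3°.
The Moon is waxing (0°–180°), so θ = 84.3° directly.

84°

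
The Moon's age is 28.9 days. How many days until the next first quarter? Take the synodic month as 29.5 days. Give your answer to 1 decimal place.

8.0 days

First quarter is 0.25 of the way through the cycle: age 0.25 × 29.5 = 7.375 d.
This lunation's first quarter (7.375 d) has passed, so add one period: 36.875 − 28.9 = 7.975 days.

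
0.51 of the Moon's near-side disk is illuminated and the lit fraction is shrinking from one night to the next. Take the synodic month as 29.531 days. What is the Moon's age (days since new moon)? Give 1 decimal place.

22.1 days

cos θ = 1 − 2f = -0.020, giving a principal value of 91.1°.
A waning Moon lies in 180°–360°, so θ = 360° − 91.1° = 268.9°.
That fraction of the synodic month is 268.9/360 × 29.531 d ≈ 22.05 d.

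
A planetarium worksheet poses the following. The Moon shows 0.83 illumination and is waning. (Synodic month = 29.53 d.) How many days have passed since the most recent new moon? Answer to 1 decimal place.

18.8 days

cos θ = 1 − 2f = -0.660, giving a principal value of 131.3°.
Waning ⇒ past full, so θ = 360° − 131.3° = 228.7°.
At 360°/29.53 d per day, 228.7° corresponds to 18.76 days.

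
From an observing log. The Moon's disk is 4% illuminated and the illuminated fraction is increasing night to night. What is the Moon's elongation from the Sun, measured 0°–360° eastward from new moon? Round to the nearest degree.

23°

cos θ = 1 − 2f = 0.920, giving a principal value of 23.1°.
Before full moon the principal value applies: θ = 23.1°.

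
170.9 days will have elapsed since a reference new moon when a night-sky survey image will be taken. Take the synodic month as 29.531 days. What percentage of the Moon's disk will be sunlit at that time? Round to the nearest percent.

38%

Reduce mod P: 170.9 − 5×29.531 = 23.25 d into the current lunation.
Phase angle: θ = 360°·(23.25 d)/(29.531 d) = 283.4°.
Illuminated fraction = (1 − cos 283.4°)/2 = (1 − 0.231)/2 ≈ 0.384, so 38%.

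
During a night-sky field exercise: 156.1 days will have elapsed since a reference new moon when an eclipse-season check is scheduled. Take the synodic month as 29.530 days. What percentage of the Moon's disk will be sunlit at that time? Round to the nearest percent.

156.1/29.530 = 5.286 lunations, so 5 complete cycles and 8.45 d into the next.
Elongation θ = 360° × 8.45/29.530 ≈ 103.0°.
Illuminated fraction = (1 − cos 103.0°)/2 = (1 − (-0.225))/2 ≈ 0.613, so 61%.

61%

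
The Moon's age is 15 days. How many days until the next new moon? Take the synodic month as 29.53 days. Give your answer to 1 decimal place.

One full lunation from the last new moon is 29.53 d; remaining = 29.53 − 15 = 14.530 d.

14.5 days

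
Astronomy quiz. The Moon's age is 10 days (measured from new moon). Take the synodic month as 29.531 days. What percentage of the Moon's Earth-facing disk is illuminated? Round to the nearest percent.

Elongation θ = 360° × 10/29.531 ≈ 121.9°.
Illuminated fraction = (1 − cos 121.9°)/2 = (1 − (-0.529))/2 ≈ 0.764, so 76%.

76%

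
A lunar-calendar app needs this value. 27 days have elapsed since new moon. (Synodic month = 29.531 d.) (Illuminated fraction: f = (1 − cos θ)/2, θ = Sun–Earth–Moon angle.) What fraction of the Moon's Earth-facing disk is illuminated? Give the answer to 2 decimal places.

The Moon has covered 27/29.531 of its cycle, so θ ≈ 360° × 27/29.531 = 329.1°.
With cos θ = 0.858, the lit fraction is (1 − 0.858)/2 ≈ 0.071.

0.07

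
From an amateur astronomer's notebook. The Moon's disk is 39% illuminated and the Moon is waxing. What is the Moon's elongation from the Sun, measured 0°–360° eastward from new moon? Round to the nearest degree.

77°

From f = (1 − cos θ)/2: cos θ = 1 − 2×0.39 = 0.220; arccos → 77.3°.
The Moon is waxing (0°–180°), so θ = 77.3° directly.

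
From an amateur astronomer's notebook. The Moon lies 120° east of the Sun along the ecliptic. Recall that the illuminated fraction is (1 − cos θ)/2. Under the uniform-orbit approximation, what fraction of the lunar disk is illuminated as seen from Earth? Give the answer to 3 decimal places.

cos 120° = (-0.500), so f = (1 − (-0.500))/2 = 0.750.

0.750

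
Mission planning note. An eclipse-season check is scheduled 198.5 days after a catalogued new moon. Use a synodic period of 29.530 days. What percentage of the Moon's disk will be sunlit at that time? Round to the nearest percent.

198.5 d spans 6 complete synodic months (6 × 29.530 = 177.18 d) plus 21.32 d.
Phase angle: θ = 360°·(21.32 d)/(29.530 d) = 259.9°.
cos 259.9° = (-0.175), so f = (1 − (-0.175))/2 = 0.588, so 59%.

59%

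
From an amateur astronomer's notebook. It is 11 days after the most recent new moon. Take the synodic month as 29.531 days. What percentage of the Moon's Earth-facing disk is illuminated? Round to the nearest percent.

85%

Phase angle: θ = 360°·(11 d)/(29.531 d) = 134.1°.
With cos θ = (-0.696), the lit fraction is (1 − (-0.696))/2 ≈ 0.848, so 85%.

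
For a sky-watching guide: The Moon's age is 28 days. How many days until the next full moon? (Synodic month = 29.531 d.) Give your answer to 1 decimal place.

Full moon is 0.5 of the way through the cycle: age 0.5 × 29.531 = 14.765 d.
This lunation's full moon (14.765 d) has passed, so add one period: 44.296 − 28 = 16.296 days.

16.3 days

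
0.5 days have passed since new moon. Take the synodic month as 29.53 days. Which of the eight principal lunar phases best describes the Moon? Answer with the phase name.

new moon

θ ≈ 360° × 0.5/29.53 = 6°, which falls in the new moon sector.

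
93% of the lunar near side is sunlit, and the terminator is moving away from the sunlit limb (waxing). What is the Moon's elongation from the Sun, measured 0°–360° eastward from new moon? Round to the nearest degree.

From f = (1 − cos θ)/2: cos θ = 1 − 2×0.93 = -0.860; arccos → 149.3°.
Waxing ⇒ before full, so θ = 149.3°.

149°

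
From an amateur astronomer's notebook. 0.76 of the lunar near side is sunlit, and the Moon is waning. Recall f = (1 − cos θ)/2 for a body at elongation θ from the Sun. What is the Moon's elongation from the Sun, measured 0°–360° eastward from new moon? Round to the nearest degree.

Invert f = (1 − cos θ)/2 to get cos θ = 1 − 2(0.76) = -0.520, hence θ₀ = arccos -0.520 = 121.3°.
A waning Moon lies in 180°–360°, so θ = 360° − 121.3° = 238.7°.

239°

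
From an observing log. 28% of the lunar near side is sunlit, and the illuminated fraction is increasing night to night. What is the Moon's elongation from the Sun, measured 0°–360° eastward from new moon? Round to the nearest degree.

64°

Invert f = (1 − cos θ)/2 to get cos θ = 1 − 2(0.28) = 0.440, hence θ₀ = arccos 0.440 = 63.9°.
The Moon is waxing (0°–180°), so θ = 63.9° directly.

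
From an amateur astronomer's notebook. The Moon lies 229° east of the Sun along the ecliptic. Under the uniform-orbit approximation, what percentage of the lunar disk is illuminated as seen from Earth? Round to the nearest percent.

f = (1 − cos 229°)/2 = (1 − (-0.656))/2 ≈ 0.828, i.e. 83%.

83%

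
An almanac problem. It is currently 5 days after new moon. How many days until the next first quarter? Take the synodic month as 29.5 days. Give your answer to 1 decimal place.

First quarter is 0.25 of the way through the cycle: age 0.25 × 29.5 = 7.375 d.
So 2.375 days remain (7.375 − 5).

2.4 days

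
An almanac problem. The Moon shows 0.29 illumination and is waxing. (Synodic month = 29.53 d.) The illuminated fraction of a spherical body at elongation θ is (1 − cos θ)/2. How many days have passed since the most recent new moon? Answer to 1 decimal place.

From f = (1 − cos θ)/2: cos θ = 1 − 2×0.29 = 0.420; arccos → 65.2°.
The Moon is waxing (0°–180°), so θ = 65.2° directly.
That fraction of the synodic month is 65.2/360 × 29.53 d ≈ 5.35 d.

5.3 days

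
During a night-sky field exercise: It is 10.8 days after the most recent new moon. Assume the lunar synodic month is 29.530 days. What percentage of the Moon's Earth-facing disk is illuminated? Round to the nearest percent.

Elongation θ = 360° × 10.8/29.530 ≈ 131.7°.
Illuminated fraction = (1 − cos 131.7°)/2 = (1 − (-0.665))/2 ≈ 0.832, so 83%.

83%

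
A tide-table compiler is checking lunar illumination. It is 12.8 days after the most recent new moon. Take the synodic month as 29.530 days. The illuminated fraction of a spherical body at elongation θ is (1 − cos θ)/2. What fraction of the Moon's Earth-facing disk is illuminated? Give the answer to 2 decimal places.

0.96

Phase angle: θ = 360°·(12.8 d)/(29.530 d) = 156.0°.
cos 156.0° = (-0.914), so f = (1 − (-0.914))/2 = 0.957.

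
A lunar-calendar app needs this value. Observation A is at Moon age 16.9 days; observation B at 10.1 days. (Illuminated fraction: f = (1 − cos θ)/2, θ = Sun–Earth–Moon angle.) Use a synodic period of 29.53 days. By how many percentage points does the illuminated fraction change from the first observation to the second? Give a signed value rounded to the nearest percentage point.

First observation: θ = 360°·16.9/29.53 = 206.0°, so f = 0.949.
Second observation: θ = 123.1°, f = 0.773.
Δf = 0.773 − 0.949 = -0.176, i.e. -18 pp.

-18 percentage points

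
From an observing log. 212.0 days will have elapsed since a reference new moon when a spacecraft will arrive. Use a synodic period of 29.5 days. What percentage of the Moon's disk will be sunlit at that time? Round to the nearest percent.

31%

212.0 d spans 7 complete synodic months (7 × 29.5 = 206.50 d) plus 5.50 d.
Elongation θ = 360° × 5.50/29.5 ≈ 67.1°.
Illuminated fraction = (1 − cos 67.1°)/2 = (1 − 0.389)/2 ≈ 0.306, so 31%.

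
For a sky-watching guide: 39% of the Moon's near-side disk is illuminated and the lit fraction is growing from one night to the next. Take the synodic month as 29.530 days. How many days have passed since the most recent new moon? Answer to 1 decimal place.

From f = (1 − cos θ)/2: cos θ = 1 − 2×0.39 = 0.220; arccos → 77.3°.
The Moon is waxing (0°–180°), so θ = 77.3° directly.
At 360°/29.530 d per day, 77.3° corresponds to 6.34 days.

6.3 days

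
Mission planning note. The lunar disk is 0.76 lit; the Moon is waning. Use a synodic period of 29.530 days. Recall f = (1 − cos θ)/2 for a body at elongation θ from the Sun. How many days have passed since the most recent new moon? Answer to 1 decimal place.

Invert f = (1 − cos θ)/2 to get cos θ = 1 − 2(0.76) = -0.520, hence θ₀ = arccos -0.520 = 121.3°.
Waning ⇒ past full, so θ = 360° − 121.3° = 238.7°.
That fraction of the synodic month is 238.7/360 × 29.530 d ≈ 19.58 d.

19.6 days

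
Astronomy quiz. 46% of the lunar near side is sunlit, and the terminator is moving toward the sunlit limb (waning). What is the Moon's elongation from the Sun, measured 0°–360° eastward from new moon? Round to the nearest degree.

cos θ = 1 − 2f = 0.080, giving a principal value of 85.4°.
A waning Moon lies in 180°–360°, so θ = 360° − 85.4° = 274.6°.

275°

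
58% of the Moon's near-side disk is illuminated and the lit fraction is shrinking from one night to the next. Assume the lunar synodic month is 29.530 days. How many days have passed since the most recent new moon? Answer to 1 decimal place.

Invert f = (1 − cos θ)/2 to get cos θ = 1 − 2(0.58) = -0.160, hence θ₀ = arccos -0.160 = 99.2°.
A waning Moon lies in 180°–360°, so θ = 360° − 99.2° = 260.8°.
That fraction of the synodic month is 260.8/360 × 29.530 d ≈ 21.39 d.

21.4 days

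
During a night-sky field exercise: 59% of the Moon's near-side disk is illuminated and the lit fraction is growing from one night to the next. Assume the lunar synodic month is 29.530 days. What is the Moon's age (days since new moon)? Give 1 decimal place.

8.2 days

From f = (1 − cos θ)/2: cos θ = 1 − 2×0.59 = -0.180; arccos → 100.4°.
Before full moon the principal value applies: θ = 100.4°.
Age = 29.530 × 100.4°/360° ≈ 8.23 days.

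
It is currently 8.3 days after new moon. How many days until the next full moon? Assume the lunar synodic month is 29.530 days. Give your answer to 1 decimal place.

Full moon is 0.5 of the way through the cycle: age 0.5 × 29.530 = 14.765 d.
So 6.465 days remain (14.765 − 8.3).

6.5 days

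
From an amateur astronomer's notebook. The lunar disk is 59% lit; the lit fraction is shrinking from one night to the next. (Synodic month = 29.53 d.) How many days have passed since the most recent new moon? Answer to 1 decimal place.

From f = (1 − cos θ)/2: cos θ = 1 − 2×0.59 = -0.180; arccos → 100.4°.
Waning ⇒ past full, so θ = 360° − 100.4° = 259.6°.
That fraction of the synodic month is 259.6/360 × 29.53 d ≈ 21.30 d.

21.3 days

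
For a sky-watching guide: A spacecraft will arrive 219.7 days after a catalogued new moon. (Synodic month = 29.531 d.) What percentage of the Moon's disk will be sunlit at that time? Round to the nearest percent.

96%

219.7 d spans 7 complete synodic months (7 × 29.531 = 206.72 d) plus 12.98 d.
Phase angle: θ = 360°·(12.98 d)/(29.531 d) = 158.3°.
Illuminated fraction = (1 − cos 158.3°)/2 = (1 − (-0.929))/2 ≈ 0.964, so 96%.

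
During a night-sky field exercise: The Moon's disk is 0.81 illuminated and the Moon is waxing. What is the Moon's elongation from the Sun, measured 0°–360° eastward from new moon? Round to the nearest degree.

128°

Invert f = (1 − cos θ)/2 to get cos θ = 1 − 2(0.81) = -0.620, hence θ₀ = arccos -0.620 = 128.3°.
Waxing ⇒ before full, so θ = 128.3°.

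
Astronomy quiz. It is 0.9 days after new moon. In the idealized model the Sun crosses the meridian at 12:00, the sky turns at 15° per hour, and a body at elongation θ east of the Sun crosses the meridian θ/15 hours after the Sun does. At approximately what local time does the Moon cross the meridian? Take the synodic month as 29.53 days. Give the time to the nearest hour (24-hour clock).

Elongation θ = 360° × 0.9/29.53 ≈ 11.0°.
At 15° of sky rotation per hour, 11.0° corresponds to a 0.73 h lag.
12:00 + 0.73 h ≈ 12:44 → 13:00 to the nearest hour.

13:00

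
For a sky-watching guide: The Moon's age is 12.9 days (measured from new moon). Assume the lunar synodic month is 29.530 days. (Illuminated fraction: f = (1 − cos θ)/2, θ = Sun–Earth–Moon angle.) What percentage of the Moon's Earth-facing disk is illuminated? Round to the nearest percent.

96%

Phase angle: θ = 360°·(12.9 d)/(29.530 d) = 157.3°.
With cos θ = (-0.922), the lit fraction is (1 − (-0.922))/2 ≈ 0.961, so 96%.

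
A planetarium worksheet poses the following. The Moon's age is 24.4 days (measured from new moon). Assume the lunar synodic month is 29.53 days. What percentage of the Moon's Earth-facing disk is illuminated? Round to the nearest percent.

27%

Elongation θ = 360° × 24.4/29.53 ≈ 297.5°.
Illuminated fraction = (1 − cos 297.5°)/2 = (1 − 0.461)/2 ≈ 0.269, so 27%.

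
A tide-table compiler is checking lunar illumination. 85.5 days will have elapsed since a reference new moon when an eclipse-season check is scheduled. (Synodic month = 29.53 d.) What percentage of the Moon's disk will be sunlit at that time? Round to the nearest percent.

85.5 d spans 2 complete synodic months (2 × 29.53 = 59.06 d) plus 26.44 d.
Elongation θ = 360° × 26.44/29.53 ≈ 322.3°.
With cos θ = 0.792, the lit fraction is (1 − 0.792)/2 ≈ 0.104, so 10%.

10%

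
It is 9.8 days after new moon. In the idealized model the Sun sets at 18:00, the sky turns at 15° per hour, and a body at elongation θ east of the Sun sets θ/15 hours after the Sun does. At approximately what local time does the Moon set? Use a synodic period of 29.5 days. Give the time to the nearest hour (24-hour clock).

The Moon has covered 9.8/29.5 of its cycle, so θ ≈ 360° × 9.8/29.5 = 119.6°.
The Moon trails the Sun by θ/15 = 119.6/15 ≈ 7.97 hours.
18:00 + 7.97 h ≈ 01:58 → 02:00 to the nearest hour.

02:00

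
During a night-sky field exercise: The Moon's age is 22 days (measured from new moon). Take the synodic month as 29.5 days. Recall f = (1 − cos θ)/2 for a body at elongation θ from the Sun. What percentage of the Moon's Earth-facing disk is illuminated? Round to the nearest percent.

51%

Elongation θ = 360° × 22/29.5 ≈ 268.5°.
cos 268.5° = (-0.027), so f = (1 − (-0.027))/2 = 0.513, so 51%.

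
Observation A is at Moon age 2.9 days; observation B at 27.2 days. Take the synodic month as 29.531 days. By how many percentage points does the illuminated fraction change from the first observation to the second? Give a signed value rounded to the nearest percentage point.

-3 percentage points

First observation: θ = 360°·2.9/29.531 = 35.4°, so f = 0.092.
Second observation: θ = 331.6°, f = 0.060.
Δf = 0.060 − 0.092 = -0.032, i.e. -3 pp.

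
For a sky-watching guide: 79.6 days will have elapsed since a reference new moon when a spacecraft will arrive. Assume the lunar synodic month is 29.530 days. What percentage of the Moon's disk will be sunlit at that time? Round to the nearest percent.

67%

79.6 d spans 2 complete synodic months (2 × 29.530 = 59.06 d) plus 20.54 d.
Elongation θ = 360° × 20.54/29.530 ≈ 250.4°.
Illuminated fraction = (1 − cos 250.4°)/2 = (1 − (-0.335))/2 ≈ 0.668, so 67%.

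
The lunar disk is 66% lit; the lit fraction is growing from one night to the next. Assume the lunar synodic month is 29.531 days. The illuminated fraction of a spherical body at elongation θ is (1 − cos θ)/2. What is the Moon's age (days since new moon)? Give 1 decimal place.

8.9 days

Invert f = (1 − cos θ)/2 to get cos θ = 1 − 2(0.66) = -0.320, hence θ₀ = arccos -0.320 = 108.7°.
The Moon is waxing (0°–180°), so θ = 108.7° directly.
At 360°/29.531 d per day, 108.7° corresponds to 8.91 days.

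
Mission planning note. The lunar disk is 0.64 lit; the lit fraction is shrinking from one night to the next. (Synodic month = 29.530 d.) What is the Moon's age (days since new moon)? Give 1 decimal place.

Invert f = (1 − cos θ)/2 to get cos θ = 1 − 2(0.64) = -0.280, hence θ₀ = arccos -0.280 = 106.3°.
A waning Moon lies in 180°–360°, so θ = 360° − 106.3° = 253.7°.
That fraction of the synodic month is 253.7/360 × 29.530 d ≈ 20.81 d.

20.8 days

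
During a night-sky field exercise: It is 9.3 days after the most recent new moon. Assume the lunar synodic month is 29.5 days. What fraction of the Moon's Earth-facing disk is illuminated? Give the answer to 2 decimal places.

0.70

Phase angle: θ = 360°·(9.3 d)/(29.5 d) = 113.5°.
Illuminated fraction = (1 − cos 113.5°)/2 = (1 − (-0.399))/2 ≈ 0.699.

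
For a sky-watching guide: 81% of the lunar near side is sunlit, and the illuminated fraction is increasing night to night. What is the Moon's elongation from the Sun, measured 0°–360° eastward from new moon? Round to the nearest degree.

128°

Invert f = (1 − cos θ)/2 to get cos θ = 1 − 2(0.81) = -0.620, hence θ₀ = arccos -0.620 = 128.3°.
Before full moon the principal value applies: θ = 128.3°.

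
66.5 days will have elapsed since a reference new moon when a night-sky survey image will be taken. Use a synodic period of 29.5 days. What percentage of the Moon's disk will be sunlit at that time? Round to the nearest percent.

51%

Reduce mod P: 66.5 − 2×29.5 = 7.50 d into the current lunation.
Phase angle: θ = 360°·(7.50 d)/(29.5 d) = 91.5°.
Illuminated fraction = (1 − cos 91.5°)/2 = (1 − (-0.027))/2 ≈ 0.513, so 51%.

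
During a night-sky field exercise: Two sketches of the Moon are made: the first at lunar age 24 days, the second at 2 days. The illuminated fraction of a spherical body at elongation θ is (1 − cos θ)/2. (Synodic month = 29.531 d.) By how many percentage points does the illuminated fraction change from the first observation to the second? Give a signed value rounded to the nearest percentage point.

First observation: θ = 360°·24/29.531 = 292.6°, so f = 0.308.
Second observation: θ = 24.4°, f = 0.045.
Δf = 0.045 − 0.308 = -0.263, i.e. -26 pp.

-26 percentage points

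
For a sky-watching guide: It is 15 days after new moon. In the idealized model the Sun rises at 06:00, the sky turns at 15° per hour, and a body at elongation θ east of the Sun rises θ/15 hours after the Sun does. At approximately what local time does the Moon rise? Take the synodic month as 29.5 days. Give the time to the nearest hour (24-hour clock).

Elongation θ = 360° × 15/29.5 ≈ 183.1°.
Delay after the Sun = 183.1° / (15°/h) ≈ 12.20 h.
06:00 + 12.20 h ≈ 18:12 → 18:00 to the nearest hour.

18:00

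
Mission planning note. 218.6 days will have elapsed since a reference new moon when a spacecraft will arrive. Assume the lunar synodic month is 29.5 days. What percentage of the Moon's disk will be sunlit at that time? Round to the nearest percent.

218.6 d spans 7 complete synodic months (7 × 29.5 = 206.50 d) plus 12.10 d.
Phase angle: θ = 360°·(12.10 d)/(29.5 d) = 147.7°.
Illuminated fraction = (1 − cos 147.7°)/2 = (1 − (-0.845))/2 ≈ 0.922, so 92%.

92%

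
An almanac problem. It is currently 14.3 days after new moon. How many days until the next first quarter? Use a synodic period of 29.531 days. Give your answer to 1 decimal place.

First quarter occurs at elongation 90°, i.e. at age 29.531 × 90/360 = 7.383 d.
This lunation's first quarter (7.383 d) has passed, so add one period: 36.914 − 14.3 = 22.614 days.

22.6 days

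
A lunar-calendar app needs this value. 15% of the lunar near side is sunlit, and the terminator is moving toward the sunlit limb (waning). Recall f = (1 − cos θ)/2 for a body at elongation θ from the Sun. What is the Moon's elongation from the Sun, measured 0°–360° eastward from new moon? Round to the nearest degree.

cos θ = 1 − 2f = 0.700, giving a principal value of 45.6°.
A waning Moon lies in 180°–360°, so θ = 360° − 45.6° = 314.4°.

314°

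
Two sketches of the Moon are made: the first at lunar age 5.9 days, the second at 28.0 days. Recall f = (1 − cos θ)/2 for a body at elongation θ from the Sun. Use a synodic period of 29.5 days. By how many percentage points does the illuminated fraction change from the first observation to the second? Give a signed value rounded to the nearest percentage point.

-32 percentage points

First observation: θ = 360°·5.9/29.5 = 72.0°, so f = 0.345.
Second observation: θ = 341.7°, f = 0.025.
Δf = 0.025 − 0.345 = -0.320, i.e. -32 pp.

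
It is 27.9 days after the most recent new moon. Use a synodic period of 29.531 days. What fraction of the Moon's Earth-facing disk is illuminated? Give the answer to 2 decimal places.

0.03

Elongation θ = 360° × 27.9/29.531 ≈ 340.1°.
With cos θ = 0.940, the lit fraction is (1 − 0.940)/2 ≈ 0.030.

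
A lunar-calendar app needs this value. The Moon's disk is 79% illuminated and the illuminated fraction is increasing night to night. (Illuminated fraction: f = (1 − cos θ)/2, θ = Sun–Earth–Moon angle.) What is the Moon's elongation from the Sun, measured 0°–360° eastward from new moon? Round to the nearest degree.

Invert f = (1 − cos θ)/2 to get cos θ = 1 − 2(0.79) = -0.580, hence θ₀ = arccos -0.580 = 125.5°.
Waxing ⇒ before full, so θ = 125.5°.

125°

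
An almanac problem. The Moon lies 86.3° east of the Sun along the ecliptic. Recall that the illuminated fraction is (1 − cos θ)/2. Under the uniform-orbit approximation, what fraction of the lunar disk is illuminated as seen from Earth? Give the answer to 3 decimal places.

cos 86.3° = 0.065, so f = (1 − 0.065)/2 = 0.468.

0.468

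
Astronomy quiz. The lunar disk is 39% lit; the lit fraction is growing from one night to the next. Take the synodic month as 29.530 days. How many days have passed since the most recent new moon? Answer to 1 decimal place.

6.3 days

From f = (1 − cos θ)/2: cos θ = 1 − 2×0.39 = 0.220; arccos → 77.3°.
Before full moon the principal value applies: θ = 77.3°.
At 360°/29.530 d per day, 77.3° corresponds to 6.34 days.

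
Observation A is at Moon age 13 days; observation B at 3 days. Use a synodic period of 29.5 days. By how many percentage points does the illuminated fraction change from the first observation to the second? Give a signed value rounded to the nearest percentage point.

θ₁ = 360° × 13/29.5 = 158.6°, f₁ = (1 − cos θ₁)/2 = 0.966.
θ₂ = 360° × 3/29.5 = 36.6°, f₂ = (1 − cos θ₂)/2 = 0.099.
Change = f₂ − f₁ = -0.867 → -87 percentage points.

-87 percentage points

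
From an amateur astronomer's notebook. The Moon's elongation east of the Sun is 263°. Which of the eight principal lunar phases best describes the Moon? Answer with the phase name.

The last quarter sector spans roughly 248°–292°; 263° falls inside it.

last quarter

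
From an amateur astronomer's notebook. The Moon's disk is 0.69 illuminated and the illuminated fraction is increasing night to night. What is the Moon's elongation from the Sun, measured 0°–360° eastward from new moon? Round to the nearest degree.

Invert f = (1 − cos θ)/2 to get cos θ = 1 − 2(0.69) = -0.380, hence θ₀ = arccos -0.380 = 112.3°.
Waxing ⇒ before full, so θ = 112.3°.

112°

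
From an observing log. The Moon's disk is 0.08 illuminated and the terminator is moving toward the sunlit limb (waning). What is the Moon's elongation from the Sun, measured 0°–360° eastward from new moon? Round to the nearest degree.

327°

From f = (1 − cos θ)/2: cos θ = 1 − 2×0.08 = 0.840; arccos → 32.9°.
Waning ⇒ past full, so θ = 360° − 32.9° = 327.1°.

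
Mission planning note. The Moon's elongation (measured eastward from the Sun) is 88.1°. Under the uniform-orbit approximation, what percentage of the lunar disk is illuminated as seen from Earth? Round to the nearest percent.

Half-versine of 88.1°: (1 − 0.033)/2 = 0.483, i.e. 48%.

48%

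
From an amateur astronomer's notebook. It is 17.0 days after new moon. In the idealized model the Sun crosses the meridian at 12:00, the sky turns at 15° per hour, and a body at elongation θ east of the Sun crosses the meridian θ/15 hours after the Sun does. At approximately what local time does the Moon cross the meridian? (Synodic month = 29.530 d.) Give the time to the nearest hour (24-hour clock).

02:00

The Moon has covered 17.0/29.530 of its cycle, so θ ≈ 360° × 17.0/29.530 = 207.2°.
Delay after the Sun = 207.2° / (15°/h) ≈ 13.82 h.
12:00 + 13.82 h ≈ 01:49 → 02:00 to the nearest hour.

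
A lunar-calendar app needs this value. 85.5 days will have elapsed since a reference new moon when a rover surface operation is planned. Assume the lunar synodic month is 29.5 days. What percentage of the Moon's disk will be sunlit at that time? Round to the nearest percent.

85.5 d spans 2 complete synodic months (2 × 29.5 = 59.00 d) plus 26.50 d.
Phase angle: θ = 360°·(26.50 d)/(29.5 d) = 323.4°.
With cos θ = 0.803, the lit fraction is (1 − 0.803)/2 ≈ 0.099, so 10%.

10%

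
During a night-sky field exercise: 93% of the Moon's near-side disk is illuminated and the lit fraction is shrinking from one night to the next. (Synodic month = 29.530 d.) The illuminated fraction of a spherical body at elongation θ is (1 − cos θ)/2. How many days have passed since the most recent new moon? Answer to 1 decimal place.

17.3 days

cos θ = 1 − 2f = -0.860, giving a principal value of 149.3°.
Since the Moon is past full (waning), take the reflex angle: θ = 360° − 149.3° = 210.7°.
At 360°/29.530 d per day, 210.7° corresponds to 17.28 days.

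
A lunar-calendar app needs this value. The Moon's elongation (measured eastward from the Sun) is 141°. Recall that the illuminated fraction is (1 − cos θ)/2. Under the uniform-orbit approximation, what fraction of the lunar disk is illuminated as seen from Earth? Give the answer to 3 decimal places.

f = (1 − cos 141°)/2 = (1 − (-0.777))/2 ≈ 0.889.

0.889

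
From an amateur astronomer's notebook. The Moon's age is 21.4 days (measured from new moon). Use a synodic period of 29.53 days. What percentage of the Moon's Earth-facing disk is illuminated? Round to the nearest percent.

58%

Elongation θ = 360° × 21.4/29.53 ≈ 260.9°.
Illuminated fraction = (1 − cos 260.9°)/2 = (1 − (-0.158))/2 ≈ 0.579, so 58%.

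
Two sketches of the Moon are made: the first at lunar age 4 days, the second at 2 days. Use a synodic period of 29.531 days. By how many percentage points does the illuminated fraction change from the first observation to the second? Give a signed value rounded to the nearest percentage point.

θ₁ = 360° × 4/29.531 = 48.8°, f₁ = (1 − cos θ₁)/2 = 0.170.
θ₂ = 360° × 2/29.531 = 24.4°, f₂ = (1 − cos θ₂)/2 = 0.045.
Change = f₂ − f₁ = -0.126 → -13 percentage points.

-13 percentage points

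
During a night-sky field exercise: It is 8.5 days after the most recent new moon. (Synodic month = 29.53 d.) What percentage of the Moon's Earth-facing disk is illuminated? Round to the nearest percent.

62%

The Moon has covered 8.5/29.53 of its cycle, so θ ≈ 360° × 8.5/29.53 = 103.6°.
cos 103.6° = (-0.236), so f = (1 − (-0.236))/2 = 0.618, so 62%.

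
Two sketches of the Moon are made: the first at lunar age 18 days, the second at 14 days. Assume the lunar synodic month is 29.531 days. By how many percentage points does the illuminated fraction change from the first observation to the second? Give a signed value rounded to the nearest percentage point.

+11 pp

First observation: θ = 360°·18/29.531 = 219.4°, so f = 0.886.
Second observation: θ = 170.7°, f = 0.993.
Δf = 0.993 − 0.886 = +0.107, i.e. +11 pp.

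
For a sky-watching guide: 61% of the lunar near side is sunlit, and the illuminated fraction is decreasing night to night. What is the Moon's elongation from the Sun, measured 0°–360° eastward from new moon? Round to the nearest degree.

From f = (1 − cos θ)/2: cos θ = 1 − 2×0.61 = -0.220; arccos → 102.7°.
Waning ⇒ past full, so θ = 360° − 102.7° = 257.3°.

257°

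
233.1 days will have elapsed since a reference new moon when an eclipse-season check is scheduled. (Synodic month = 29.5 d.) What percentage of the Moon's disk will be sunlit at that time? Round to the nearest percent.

Reduce mod P: 233.1 − 7×29.5 = 26.60 d into the current lunation.
Elongation θ = 360° × 26.60/29.5 ≈ 324.6°.
cos 324.6° = 0.815, so f = (1 − 0.815)/2 = 0.092, so 9%.

9%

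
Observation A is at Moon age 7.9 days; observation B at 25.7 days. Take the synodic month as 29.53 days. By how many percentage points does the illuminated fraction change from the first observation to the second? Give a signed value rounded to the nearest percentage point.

-40 pp

First observation: θ = 360°·7.9/29.53 = 96.3°, so f = 0.555.
Second observation: θ = 313.3°, f = 0.157.
Δf = 0.157 − 0.555 = -0.398, i.e. -40 pp.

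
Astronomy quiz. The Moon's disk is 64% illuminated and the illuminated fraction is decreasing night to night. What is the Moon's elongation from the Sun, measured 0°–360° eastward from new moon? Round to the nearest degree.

cos θ = 1 − 2f = -0.280, giving a principal value of 106.3°.
Waning ⇒ past full, so θ = 360° − 106.3° = 253.7°.

254°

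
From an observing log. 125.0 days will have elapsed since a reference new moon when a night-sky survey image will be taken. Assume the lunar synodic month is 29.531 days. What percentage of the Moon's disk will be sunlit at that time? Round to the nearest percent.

45%

125.0 d spans 4 complete synodic months (4 × 29.531 = 118.12 d) plus 6.88 d.
The Moon has covered 6.88/29.531 of its cycle, so θ ≈ 360° × 6.88/29.531 = 83.8°.
Illuminated fraction = (1 − cos 83.8°)/2 = (1 − 0.108)/2 ≈ 0.446, so 45%.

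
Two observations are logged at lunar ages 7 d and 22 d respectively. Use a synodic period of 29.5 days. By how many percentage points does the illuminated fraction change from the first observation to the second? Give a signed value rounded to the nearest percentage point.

+5 percentage points

θ₁ = 360° × 7/29.5 = 85.4°, f₁ = (1 − cos θ₁)/2 = 0.460.
θ₂ = 360° × 22/29.5 = 268.5°, f₂ = (1 − cos θ₂)/2 = 0.513.
Change = f₂ − f₁ = +0.053 → +5 percentage points.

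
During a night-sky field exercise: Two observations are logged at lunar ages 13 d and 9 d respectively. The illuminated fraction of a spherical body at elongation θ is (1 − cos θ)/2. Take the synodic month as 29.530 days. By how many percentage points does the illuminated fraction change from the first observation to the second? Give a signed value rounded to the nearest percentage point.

-30 pp

θ₁ = 360° × 13/29.530 = 158.5°, f₁ = (1 − cos θ₁)/2 = 0.965.
θ₂ = 360° × 9/29.530 = 109.7°, f₂ = (1 − cos θ₂)/2 = 0.669.
Change = f₂ − f₁ = -0.296 → -30 percentage points.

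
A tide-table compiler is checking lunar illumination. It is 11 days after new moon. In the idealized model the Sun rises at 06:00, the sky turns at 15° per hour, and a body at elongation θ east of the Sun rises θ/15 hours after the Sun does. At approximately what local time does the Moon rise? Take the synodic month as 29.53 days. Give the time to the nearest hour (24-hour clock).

The Moon has covered 11/29.53 of its cycle, so θ ≈ 360° × 11/29.53 = 134.1°.
Delay after the Sun = 134.1° / (15°/h) ≈ 8.94 h.
06:00 + 8.94 h ≈ 14:56 → 15:00 to the nearest hour.

15:00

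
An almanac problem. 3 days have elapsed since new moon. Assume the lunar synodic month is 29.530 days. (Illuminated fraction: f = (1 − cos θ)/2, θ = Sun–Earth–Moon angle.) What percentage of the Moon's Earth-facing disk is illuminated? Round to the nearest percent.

10%

Elongation θ = 360° × 3/29.530 ≈ 36.6°.
With cos θ = 0.803, the lit fraction is (1 − 0.803)/2 ≈ 0.098, so 10%.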